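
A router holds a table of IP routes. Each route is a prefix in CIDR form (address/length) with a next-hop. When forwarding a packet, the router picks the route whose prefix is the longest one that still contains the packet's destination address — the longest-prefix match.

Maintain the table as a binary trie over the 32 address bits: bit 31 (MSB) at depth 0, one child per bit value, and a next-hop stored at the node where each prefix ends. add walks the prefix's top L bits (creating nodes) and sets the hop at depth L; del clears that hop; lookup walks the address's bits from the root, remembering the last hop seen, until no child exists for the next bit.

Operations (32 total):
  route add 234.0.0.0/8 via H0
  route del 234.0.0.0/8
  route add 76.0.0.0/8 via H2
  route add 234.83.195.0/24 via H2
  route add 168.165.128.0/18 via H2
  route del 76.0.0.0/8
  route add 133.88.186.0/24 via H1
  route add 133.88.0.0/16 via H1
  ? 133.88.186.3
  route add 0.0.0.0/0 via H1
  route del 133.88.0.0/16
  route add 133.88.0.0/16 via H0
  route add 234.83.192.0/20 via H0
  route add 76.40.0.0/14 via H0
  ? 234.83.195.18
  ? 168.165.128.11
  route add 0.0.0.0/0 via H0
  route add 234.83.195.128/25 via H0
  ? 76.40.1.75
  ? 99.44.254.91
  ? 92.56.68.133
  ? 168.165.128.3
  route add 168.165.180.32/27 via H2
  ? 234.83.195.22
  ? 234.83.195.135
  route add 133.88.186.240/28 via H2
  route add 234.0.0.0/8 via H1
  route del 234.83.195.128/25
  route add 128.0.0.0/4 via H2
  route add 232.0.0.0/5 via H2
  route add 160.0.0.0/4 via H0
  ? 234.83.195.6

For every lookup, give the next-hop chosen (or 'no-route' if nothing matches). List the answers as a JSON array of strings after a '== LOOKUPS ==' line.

Trace:
  + 234.0.0.0/8 (H0) depth=8
  - 234.0.0.0/8 clear@8
  + 76.0.0.0/8 (H2) depth=8
  + 234.83.195.0/24 (H2) depth=24
  + 168.165.128.0/18 (H2) depth=18
  - 76.0.0.0/8 clear@8
  + 133.88.186.0/24 (H1) depth=24
  + 133.88.0.0/16 (H1) depth=16
  Q 133.88.186.3: descend 100001010101100010111010 ; hops seen [H1,H1] ; pick H1
  + 0.0.0.0/0 (H1) depth=0
  - 133.88.0.0/16 clear@16
  + 133.88.0.0/16 (H0) depth=16
  + 234.83.192.0/20 (H0) depth=20
  + 76.40.0.0/14 (H0) depth=14
  Q 234.83.195.18: descend 111010100101001111000011 ; hops seen [H1,H0,H2] ; pick H2
  Q 168.165.128.11: descend 101010001010010110 ; hops seen [H1,H2] ; pick H2
  + 0.0.0.0/0 (H0) depth=0
  + 234.83.195.128/25 (H0) depth=25
  Q 76.40.1.75: descend 01001100001010 ; hops seen [H0,H0] ; pick H0
  Q 99.44.254.91: descend 01 ; hops seen [H0] ; pick H0
  Q 92.56.68.133: descend 010 ; hops seen [H0] ; pick H0
  Q 168.165.128.3: descend 101010001010010110 ; hops seen [H0,H2] ; pick H2
  + 168.165.180.32/27 (H2) depth=27
  Q 234.83.195.22: descend 111010100101001111000011 ; hops seen [H0,H0,H2] ; pick H2
  Q 234.83.195.135: descend 1110101001010011110000111 ; hops seen [H0,H0,H2,H0] ; pick H0
  + 133.88.186.240/28 (H2) depth=28
  + 234.0.0.0/8 (H1) depth=8
  - 234.83.195.128/25 clear@25
  + 128.0.0.0/4 (H2) depth=4
  + 232.0.0.0/5 (H2) depth=5
  + 160.0.0.0/4 (H0) depth=4
  Q 234.83.195.6: descend 111010100101001111000011 ; hops seen [H0,H2,H1,H0,H2] ; pick H2

== LOOKUPS ==
["H1","H2","H2","H0","H0","H0","H2","H2","H0","H2"]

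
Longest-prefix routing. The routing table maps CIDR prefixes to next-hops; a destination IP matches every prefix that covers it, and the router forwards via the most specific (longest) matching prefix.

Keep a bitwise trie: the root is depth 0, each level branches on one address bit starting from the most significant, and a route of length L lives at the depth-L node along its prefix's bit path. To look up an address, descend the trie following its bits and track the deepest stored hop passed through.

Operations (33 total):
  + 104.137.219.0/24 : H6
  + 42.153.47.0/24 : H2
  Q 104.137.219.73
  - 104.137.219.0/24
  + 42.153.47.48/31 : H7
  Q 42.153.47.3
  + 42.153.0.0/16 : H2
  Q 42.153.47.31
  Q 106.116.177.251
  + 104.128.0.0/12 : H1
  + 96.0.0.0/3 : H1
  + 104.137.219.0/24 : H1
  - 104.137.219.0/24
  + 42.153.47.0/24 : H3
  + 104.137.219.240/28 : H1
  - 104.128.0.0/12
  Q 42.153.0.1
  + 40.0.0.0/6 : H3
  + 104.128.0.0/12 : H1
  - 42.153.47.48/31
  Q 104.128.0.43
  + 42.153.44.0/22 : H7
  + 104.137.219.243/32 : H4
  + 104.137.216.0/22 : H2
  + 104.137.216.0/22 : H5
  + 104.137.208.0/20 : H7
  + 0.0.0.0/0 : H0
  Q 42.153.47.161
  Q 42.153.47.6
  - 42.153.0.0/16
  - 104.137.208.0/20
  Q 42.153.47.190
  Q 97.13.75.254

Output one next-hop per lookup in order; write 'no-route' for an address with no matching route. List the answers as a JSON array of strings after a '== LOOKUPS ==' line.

Trace:
  + 104.137.219.0/24 (H6) depth=24
  + 42.153.47.0/24 (H2) depth=24
  ? 104.137.219.73  path d0:-→d1:-→d2:-→d3:-→d4:-→d5:-→d6:-→d7:-→d8:-→d9:-→d10:-→d11:-→d12:-→d13:-→d14:-→d15:-→d16:-→d17:-→d18:-→d19:-→d20:-→d21:-→d22:-→d23:-→d24:H6  best=H6
  - 104.137.219.0/24 clear@24
  + 42.153.47.48/31 (H7) depth=31
  ? 42.153.47.3  path d0:-→d1:-→d2:-→d3:-→d4:-→d5:-→d6:-→d7:-→d8:-→d9:-→d10:-→d11:-→d12:-→d13:-→d14:-→d15:-→d16:-→d17:-→d18:-→d19:-→d20:-→d21:-→d22:-→d23:-→d24:H2→d25:-→d26:-  best=H2
  + 42.153.0.0/16 (H2) depth=16
  ? 42.153.47.31  path d0:-→d1:-→d2:-→d3:-→d4:-→d5:-→d6:-→d7:-→d8:-→d9:-→d10:-→d11:-→d12:-→d13:-→d14:-→d15:-→d16:H2→d17:-→d18:-→d19:-→d20:-→d21:-→d22:-→d23:-→d24:H2→d25:-→d26:-  best=H2
  ? 106.116.177.251  path d0:-→d1:-→d2:-→d3:-→d4:-→d5:-→d6:-  best=no-route
  + 104.128.0.0/12 (H1) depth=12
  + 96.0.0.0/3 (H1) depth=3
  + 104.137.219.0/24 (H1) depth=24
  - 104.137.219.0/24 clear@24
  + 42.153.47.0/24 (H3) depth=24
  + 104.137.219.240/28 (H1) depth=28
  - 104.128.0.0/12 clear@12
  ? 42.153.0.1  path d0:-→d1:-→d2:-→d3:-→d4:-→d5:-→d6:-→d7:-→d8:-→d9:-→d10:-→d11:-→d12:-→d13:-→d14:-→d15:-→d16:H2→d17:-→d18:-  best=H2
  + 40.0.0.0/6 (H3) depth=6
  + 104.128.0.0/12 (H1) depth=12
  - 42.153.47.48/31 clear@31
  ? 104.128.0.43  path d0:-→d1:-→d2:-→d3:H1→d4:-→d5:-→d6:-→d7:-→d8:-→d9:-→d10:-→d11:-→d12:H1  best=H1
  + 42.153.44.0/22 (H7) depth=22
  + 104.137.219.243/32 (H4) depth=32
  + 104.137.216.0/22 (H2) depth=22
  + 104.137.216.0/22 (H5) depth=22
  + 104.137.208.0/20 (H7) depth=20
  + 0.0.0.0/0 (H0) depth=0
  ? 42.153.47.161  path d0:H0→d1:-→d2:-→d3:-→d4:-→d5:-→d6:H3→d7:-→d8:-→d9:-→d10:-→d11:-→d12:-→d13:-→d14:-→d15:-→d16:H2→d17:-→d18:-→d19:-→d20:-→d21:-→d22:H7→d23:-→d24:H3  best=H3
  ? 42.153.47.6  path d0:H0→d1:-→d2:-→d3:-→d4:-→d5:-→d6:H3→d7:-→d8:-→d9:-→d10:-→d11:-→d12:-→d13:-→d14:-→d15:-→d16:H2→d17:-→d18:-→d19:-→d20:-→d21:-→d22:H7→d23:-→d24:H3→d25:-→d26:-  best=H3
  - 42.153.0.0/16 clear@16
  - 104.137.208.0/20 clear@20
  ? 42.153.47.190  path d0:H0→d1:-→d2:-→d3:-→d4:-→d5:-→d6:H3→d7:-→d8:-→d9:-→d10:-→d11:-→d12:-→d13:-→d14:-→d15:-→d16:-→d17:-→d18:-→d19:-→d20:-→d21:-→d22:H7→d23:-→d24:H3  best=H3
  ? 97.13.75.254  path d0:H0→d1:-→d2:-→d3:H1→d4:-  best=H1

== LOOKUPS ==
["H6","H2","H2","no-route","H2","H1","H3","H3","H3","H1"]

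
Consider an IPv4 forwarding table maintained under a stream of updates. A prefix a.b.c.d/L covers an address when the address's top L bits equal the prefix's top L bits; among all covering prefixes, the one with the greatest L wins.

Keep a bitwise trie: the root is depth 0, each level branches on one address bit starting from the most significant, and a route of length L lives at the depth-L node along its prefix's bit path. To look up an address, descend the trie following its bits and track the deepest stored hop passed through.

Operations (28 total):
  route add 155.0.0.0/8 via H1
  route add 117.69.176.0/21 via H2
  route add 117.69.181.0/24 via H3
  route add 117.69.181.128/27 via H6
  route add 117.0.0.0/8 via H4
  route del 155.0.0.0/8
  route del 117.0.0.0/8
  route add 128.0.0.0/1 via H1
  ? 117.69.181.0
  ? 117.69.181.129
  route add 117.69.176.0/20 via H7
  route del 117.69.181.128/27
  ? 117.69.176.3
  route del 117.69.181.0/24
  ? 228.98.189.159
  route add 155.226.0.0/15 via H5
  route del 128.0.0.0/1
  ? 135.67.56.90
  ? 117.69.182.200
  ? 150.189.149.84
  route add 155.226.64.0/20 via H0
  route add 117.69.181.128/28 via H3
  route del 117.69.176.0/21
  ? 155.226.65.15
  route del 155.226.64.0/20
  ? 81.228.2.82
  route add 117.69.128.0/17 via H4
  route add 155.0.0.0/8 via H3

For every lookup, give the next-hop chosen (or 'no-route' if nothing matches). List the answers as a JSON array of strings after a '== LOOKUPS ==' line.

Apply in order:
  add 155.0.0.0/8 -> H1 at depth 8
  add 117.69.176.0/21 -> H2 at depth 21
  add 117.69.181.0/24 -> H3 at depth 24
  add 117.69.181.128/27 -> H6 at depth 27
  add 117.0.0.0/8 -> H4 at depth 8
  del 155.0.0.0/8 (clear depth 8)
  del 117.0.0.0/8 (clear depth 8)
  add 128.0.0.0/1 -> H1 at depth 1
  lookup 117.69.181.0: bits 011101010100010110110101 walk d0:-→d1:-→d2:-→d3:-→d4:-→d5:-→d6:-→d7:-→d8:-→d9:-→d10:-→d11:-→d12:-→d13:-→d14:-→d15:-→d16:-→d17:-→d18:-→d19:-→d20:-→d21:H2→d22:-→d23:-→d24:H3 -> H3
  lookup 117.69.181.129: bits 011101010100010110110101100 walk d0:-→d1:-→d2:-→d3:-→d4:-→d5:-→d6:-→d7:-→d8:-→d9:-→d10:-→d11:-→d12:-→d13:-→d14:-→d15:-→d16:-→d17:-→d18:-→d19:-→d20:-→d21:H2→d22:-→d23:-→d24:H3→d25:-→d26:-→d27:H6 -> H6
  add 117.69.176.0/20 -> H7 at depth 20
  del 117.69.181.128/27 (clear depth 27)
  lookup 117.69.176.3: bits 011101010100010110110 walk d0:-→d1:-→d2:-→d3:-→d4:-→d5:-→d6:-→d7:-→d8:-→d9:-→d10:-→d11:-→d12:-→d13:-→d14:-→d15:-→d16:-→d17:-→d18:-→d19:-→d20:H7→d21:H2 -> H2
  del 117.69.181.0/24 (clear depth 24)
  lookup 228.98.189.159: bits 1 walk d0:-→d1:H1 -> H1
  add 155.226.0.0/15 -> H5 at depth 15
  del 128.0.0.0/1 (clear depth 1)
  lookup 135.67.56.90: bits 100 walk d0:-→d1:-→d2:-→d3:- -> no-route
  lookup 117.69.182.200: bits 0111010101000101101101 walk d0:-→d1:-→d2:-→d3:-→d4:-→d5:-→d6:-→d7:-→d8:-→d9:-→d10:-→d11:-→d12:-→d13:-→d14:-→d15:-→d16:-→d17:-→d18:-→d19:-→d20:H7→d21:H2→d22:- -> H2
  lookup 150.189.149.84: bits 1001 walk d0:-→d1:-→d2:-→d3:-→d4:- -> no-route
  add 155.226.64.0/20 -> H0 at depth 20
  add 117.69.181.128/28 -> H3 at depth 28
  del 117.69.176.0/21 (clear depth 21)
  lookup 155.226.65.15: bits 10011011111000100100 walk d0:-→d1:-→d2:-→d3:-→d4:-→d5:-→d6:-→d7:-→d8:-→d9:-→d10:-→d11:-→d12:-→d13:-→d14:-→d15:H5→d16:-→d17:-→d18:-→d19:-→d20:H0 -> H0
  del 155.226.64.0/20 (clear depth 20)
  lookup 81.228.2.82: bits 01 walk d0:-→d1:-→d2:- -> no-route
  add 117.69.128.0/17 -> H4 at depth 17
  add 155.0.0.0/8 -> H3 at depth 8

== LOOKUPS ==
["H3","H6","H2","H1","no-route","H2","no-route","H0","no-route"]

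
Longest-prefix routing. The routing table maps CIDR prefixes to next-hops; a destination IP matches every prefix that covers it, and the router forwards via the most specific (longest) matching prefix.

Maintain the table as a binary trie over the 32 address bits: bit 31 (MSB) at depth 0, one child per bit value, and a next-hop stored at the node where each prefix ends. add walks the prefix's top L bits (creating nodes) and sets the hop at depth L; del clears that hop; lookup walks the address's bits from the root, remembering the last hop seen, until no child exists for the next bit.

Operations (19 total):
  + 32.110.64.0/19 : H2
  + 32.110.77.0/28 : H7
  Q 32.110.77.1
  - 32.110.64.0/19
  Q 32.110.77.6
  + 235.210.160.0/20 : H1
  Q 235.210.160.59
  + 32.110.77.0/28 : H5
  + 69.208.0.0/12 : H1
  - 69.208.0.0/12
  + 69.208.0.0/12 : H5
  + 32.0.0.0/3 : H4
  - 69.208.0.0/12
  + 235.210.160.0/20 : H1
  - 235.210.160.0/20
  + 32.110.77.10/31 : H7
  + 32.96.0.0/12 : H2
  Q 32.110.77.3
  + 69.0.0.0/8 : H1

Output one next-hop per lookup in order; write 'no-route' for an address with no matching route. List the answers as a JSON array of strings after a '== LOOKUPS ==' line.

Trace:
  + 32.110.64.0/19 (H2) depth=19
  + 32.110.77.0/28 (H7) depth=28
  Q 32.110.77.1: descend 0010000001101110010011010000 ; hops seen [H2,H7] ; pick H7
  - 32.110.64.0/19 clear@19
  Q 32.110.77.6: descend 0010000001101110010011010000 ; hops seen [H7] ; pick H7
  + 235.210.160.0/20 (H1) depth=20
  Q 235.210.160.59: descend 11101011110100101010 ; hops seen [H1] ; pick H1
  + 32.110.77.0/28 (H5) depth=28
  + 69.208.0.0/12 (H1) depth=12
  - 69.208.0.0/12 clear@12
  + 69.208.0.0/12 (H5) depth=12
  + 32.0.0.0/3 (H4) depth=3
  - 69.208.0.0/12 clear@12
  + 235.210.160.0/20 (H1) depth=20
  - 235.210.160.0/20 clear@20
  + 32.110.77.10/31 (H7) depth=31
  + 32.96.0.0/12 (H2) depth=12
  Q 32.110.77.3: descend 0010000001101110010011010000 ; hops seen [H4,H2,H5] ; pick H5
  + 69.0.0.0/8 (H1) depth=8

== LOOKUPS ==
["H7","H7","H1","H5"]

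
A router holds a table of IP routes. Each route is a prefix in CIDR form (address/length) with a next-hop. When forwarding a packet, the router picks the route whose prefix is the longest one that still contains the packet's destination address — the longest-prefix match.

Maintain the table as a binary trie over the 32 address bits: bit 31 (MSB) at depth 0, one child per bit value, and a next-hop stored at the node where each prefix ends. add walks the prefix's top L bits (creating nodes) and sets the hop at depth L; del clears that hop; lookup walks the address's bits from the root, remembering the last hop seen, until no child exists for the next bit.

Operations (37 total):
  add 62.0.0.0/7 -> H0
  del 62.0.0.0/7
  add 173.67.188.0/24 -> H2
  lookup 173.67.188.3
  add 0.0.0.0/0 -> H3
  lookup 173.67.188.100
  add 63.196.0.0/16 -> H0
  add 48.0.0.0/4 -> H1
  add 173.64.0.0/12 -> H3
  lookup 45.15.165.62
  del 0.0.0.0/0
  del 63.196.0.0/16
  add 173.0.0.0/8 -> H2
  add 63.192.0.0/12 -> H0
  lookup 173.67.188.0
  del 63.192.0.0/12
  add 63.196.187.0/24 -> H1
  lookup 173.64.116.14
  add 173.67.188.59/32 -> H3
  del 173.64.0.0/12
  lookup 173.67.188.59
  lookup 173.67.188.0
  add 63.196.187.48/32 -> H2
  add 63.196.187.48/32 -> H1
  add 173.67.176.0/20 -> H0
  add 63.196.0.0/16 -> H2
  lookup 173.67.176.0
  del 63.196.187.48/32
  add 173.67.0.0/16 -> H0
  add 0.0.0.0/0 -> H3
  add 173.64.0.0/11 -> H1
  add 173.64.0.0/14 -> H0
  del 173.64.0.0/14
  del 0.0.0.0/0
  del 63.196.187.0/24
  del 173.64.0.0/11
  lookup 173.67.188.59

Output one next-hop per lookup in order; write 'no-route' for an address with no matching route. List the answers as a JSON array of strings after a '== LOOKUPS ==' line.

Apply in order:
  add 62.0.0.0/7 -> H0 at depth 7
  del 62.0.0.0/7 (clear depth 7)
  add 173.67.188.0/24 -> H2 at depth 24
  ? 173.67.188.3  path d0:-→d1:-→d2:-→d3:-→d4:-→d5:-→d6:-→d7:-→d8:-→d9:-→d10:-→d11:-→d12:-→d13:-→d14:-→d15:-→d16:-→d17:-→d18:-→d19:-→d20:-→d21:-→d22:-→d23:-→d24:H2  best=H2
  add 0.0.0.0/0 -> H3 at depth 0
  ? 173.67.188.100  path d0:H3→d1:-→d2:-→d3:-→d4:-→d5:-→d6:-→d7:-→d8:-→d9:-→d10:-→d11:-→d12:-→d13:-→d14:-→d15:-→d16:-→d17:-→d18:-→d19:-→d20:-→d21:-→d22:-→d23:-→d24:H2  best=H2
  add 63.196.0.0/16 -> H0 at depth 16
  add 48.0.0.0/4 -> H1 at depth 4
  add 173.64.0.0/12 -> H3 at depth 12
  ? 45.15.165.62  path d0:H3→d1:-→d2:-→d3:-  best=H3
  del 0.0.0.0/0 (clear depth 0)
  del 63.196.0.0/16 (clear depth 16)
  add 173.0.0.0/8 -> H2 at depth 8
  add 63.192.0.0/12 -> H0 at depth 12
  ? 173.67.188.0  path d0:-→d1:-→d2:-→d3:-→d4:-→d5:-→d6:-→d7:-→d8:H2→d9:-→d10:-→d11:-→d12:H3→d13:-→d14:-→d15:-→d16:-→d17:-→d18:-→d19:-→d20:-→d21:-→d22:-→d23:-→d24:H2  best=H2
  del 63.192.0.0/12 (clear depth 12)
  add 63.196.187.0/24 -> H1 at depth 24
  ? 173.64.116.14  path d0:-→d1:-→d2:-→d3:-→d4:-→d5:-→d6:-→d7:-→d8:H2→d9:-→d10:-→d11:-→d12:H3→d13:-→d14:-  best=H3
  add 173.67.188.59/32 -> H3 at depth 32
  del 173.64.0.0/12 (clear depth 12)
  ? 173.67.188.59  path d0:-→d1:-→d2:-→d3:-→d4:-→d5:-→d6:-→d7:-→d8:H2→d9:-→d10:-→d11:-→d12:-→d13:-→d14:-→d15:-→d16:-→d17:-→d18:-→d19:-→d20:-→d21:-→d22:-→d23:-→d24:H2→d25:-→d26:-→d27:-→d28:-→d29:-→d30:-→d31:-→d32:H3  best=H3
  ? 173.67.188.0  path d0:-→d1:-→d2:-→d3:-→d4:-→d5:-→d6:-→d7:-→d8:H2→d9:-→d10:-→d11:-→d12:-→d13:-→d14:-→d15:-→d16:-→d17:-→d18:-→d19:-→d20:-→d21:-→d22:-→d23:-→d24:H2→d25:-→d26:-  best=H2
  add 63.196.187.48/32 -> H2 at depth 32
  add 63.196.187.48/32 -> H1 at depth 32
  add 173.67.176.0/20 -> H0 at depth 20
  add 63.196.0.0/16 -> H2 at depth 16
  ? 173.67.176.0  path d0:-→d1:-→d2:-→d3:-→d4:-→d5:-→d6:-→d7:-→d8:H2→d9:-→d10:-→d11:-→d12:-→d13:-→d14:-→d15:-→d16:-→d17:-→d18:-→d19:-→d20:H0  best=H0
  del 63.196.187.48/32 (clear depth 32)
  add 173.67.0.0/16 -> H0 at depth 16
  add 0.0.0.0/0 -> H3 at depth 0
  add 173.64.0.0/11 -> H1 at depth 11
  add 173.64.0.0/14 -> H0 at depth 14
  del 173.64.0.0/14 (clear depth 14)
  del 0.0.0.0/0 (clear depth 0)
  del 63.196.187.0/24 (clear depth 24)
  del 173.64.0.0/11 (clear depth 11)
  ? 173.67.188.59  path d0:-→d1:-→d2:-→d3:-→d4:-→d5:-→d6:-→d7:-→d8:H2→d9:-→d10:-→d11:-→d12:-→d13:-→d14:-→d15:-→d16:H0→d17:-→d18:-→d19:-→d20:H0→d21:-→d22:-→d23:-→d24:H2→d25:-→d26:-→d27:-→d28:-→d29:-→d30:-→d31:-→d32:H3  best=H3

== LOOKUPS ==
["H2","H2","H3","H2","H3","H3","H2","H0","H3"]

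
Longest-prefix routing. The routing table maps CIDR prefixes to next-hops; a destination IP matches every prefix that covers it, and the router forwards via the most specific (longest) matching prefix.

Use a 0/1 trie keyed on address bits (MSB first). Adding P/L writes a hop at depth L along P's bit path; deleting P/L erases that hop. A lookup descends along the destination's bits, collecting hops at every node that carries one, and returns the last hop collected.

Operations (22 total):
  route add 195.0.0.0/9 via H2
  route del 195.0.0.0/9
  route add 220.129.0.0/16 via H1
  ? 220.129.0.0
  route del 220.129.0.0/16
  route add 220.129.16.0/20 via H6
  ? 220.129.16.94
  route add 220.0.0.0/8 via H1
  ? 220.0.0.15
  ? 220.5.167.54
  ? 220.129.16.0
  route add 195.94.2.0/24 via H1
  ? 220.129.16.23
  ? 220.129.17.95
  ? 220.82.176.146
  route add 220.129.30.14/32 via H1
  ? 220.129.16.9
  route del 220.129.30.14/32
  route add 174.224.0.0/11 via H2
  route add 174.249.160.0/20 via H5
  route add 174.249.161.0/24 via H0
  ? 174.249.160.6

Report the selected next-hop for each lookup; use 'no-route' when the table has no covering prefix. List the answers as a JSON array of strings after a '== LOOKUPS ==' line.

Trace:
  add 195.0.0.0/9 -> H2 at depth 9
  - 195.0.0.0/9 clear@9
  add 220.129.0.0/16 -> H1 at depth 16
  ? 220.129.0.0  path d0:-→d1:-→d2:-→d3:-→d4:-→d5:-→d6:-→d7:-→d8:-→d9:-→d10:-→d11:-→d12:-→d13:-→d14:-→d15:-→d16:H1  best=H1
  - 220.129.0.0/16 clear@16
  add 220.129.16.0/20 -> H6 at depth 20
  ? 220.129.16.94  path d0:-→d1:-→d2:-→d3:-→d4:-→d5:-→d6:-→d7:-→d8:-→d9:-→d10:-→d11:-→d12:-→d13:-→d14:-→d15:-→d16:-→d17:-→d18:-→d19:-→d20:H6  best=H6
  add 220.0.0.0/8 -> H1 at depth 8
  ? 220.0.0.15  path d0:-→d1:-→d2:-→d3:-→d4:-→d5:-→d6:-→d7:-→d8:H1  best=H1
  ? 220.5.167.54  path d0:-→d1:-→d2:-→d3:-→d4:-→d5:-→d6:-→d7:-→d8:H1  best=H1
  ? 220.129.16.0  path d0:-→d1:-→d2:-→d3:-→d4:-→d5:-→d6:-→d7:-→d8:H1→d9:-→d10:-→d11:-→d12:-→d13:-→d14:-→d15:-→d16:-→d17:-→d18:-→d19:-→d20:H6  best=H6
  add 195.94.2.0/24 -> H1 at depth 24
  ? 220.129.16.23  path d0:-→d1:-→d2:-→d3:-→d4:-→d5:-→d6:-→d7:-→d8:H1→d9:-→d10:-→d11:-→d12:-→d13:-→d14:-→d15:-→d16:-→d17:-→d18:-→d19:-→d20:H6  best=H6
  ? 220.129.17.95  path d0:-→d1:-→d2:-→d3:-→d4:-→d5:-→d6:-→d7:-→d8:H1→d9:-→d10:-→d11:-→d12:-→d13:-→d14:-→d15:-→d16:-→d17:-→d18:-→d19:-→d20:H6  best=H6
  ? 220.82.176.146  path d0:-→d1:-→d2:-→d3:-→d4:-→d5:-→d6:-→d7:-→d8:H1  best=H1
  add 220.129.30.14/32 -> H1 at depth 32
  ? 220.129.16.9  path d0:-→d1:-→d2:-→d3:-→d4:-→d5:-→d6:-→d7:-→d8:H1→d9:-→d10:-→d11:-→d12:-→d13:-→d14:-→d15:-→d16:-→d17:-→d18:-→d19:-→d20:H6  best=H6
  - 220.129.30.14/32 clear@32
  add 174.224.0.0/11 -> H2 at depth 11
  add 174.249.160.0/20 -> H5 at depth 20
  add 174.249.161.0/24 -> H0 at depth 24
  ? 174.249.160.6  path d0:-→d1:-→d2:-→d3:-→d4:-→d5:-→d6:-→d7:-→d8:-→d9:-→d10:-→d11:H2→d12:-→d13:-→d14:-→d15:-→d16:-→d17:-→d18:-→d19:-→d20:H5→d21:-→d22:-→d23:-  best=H5

== LOOKUPS ==
["H1","H6","H1","H1","H6","H6","H6","H1","H6","H5"]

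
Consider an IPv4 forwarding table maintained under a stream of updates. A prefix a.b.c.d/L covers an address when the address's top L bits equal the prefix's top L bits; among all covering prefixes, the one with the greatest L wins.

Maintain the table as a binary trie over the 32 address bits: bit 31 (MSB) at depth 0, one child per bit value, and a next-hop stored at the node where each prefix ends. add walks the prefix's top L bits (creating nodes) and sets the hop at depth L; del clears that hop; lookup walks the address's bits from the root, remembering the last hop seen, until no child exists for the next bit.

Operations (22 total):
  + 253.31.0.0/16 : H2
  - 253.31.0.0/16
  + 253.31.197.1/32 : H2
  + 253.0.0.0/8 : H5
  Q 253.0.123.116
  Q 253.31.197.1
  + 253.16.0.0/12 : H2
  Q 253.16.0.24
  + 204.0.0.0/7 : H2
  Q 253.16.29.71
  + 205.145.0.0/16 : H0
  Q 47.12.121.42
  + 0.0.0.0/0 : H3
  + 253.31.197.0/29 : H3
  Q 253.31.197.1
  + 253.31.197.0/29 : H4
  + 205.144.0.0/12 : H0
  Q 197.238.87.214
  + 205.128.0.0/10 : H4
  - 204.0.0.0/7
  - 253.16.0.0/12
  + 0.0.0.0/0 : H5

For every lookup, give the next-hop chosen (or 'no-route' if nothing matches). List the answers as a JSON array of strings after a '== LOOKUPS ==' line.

Process each operation:
  add 253.31.0.0/16 -> H2 at depth 16
  del 253.31.0.0/16 (clear depth 16)
  add 253.31.197.1/32 -> H2 at depth 32
  add 253.0.0.0/8 -> H5 at depth 8
  lookup 253.0.123.116: bits 11111101000 walk d0:-→d1:-→d2:-→d3:-→d4:-→d5:-→d6:-→d7:-→d8:H5→d9:-→d10:-→d11:- -> H5
  lookup 253.31.197.1: bits 11111101000111111100010100000001 walk d0:-→d1:-→d2:-→d3:-→d4:-→d5:-→d6:-→d7:-→d8:H5→d9:-→d10:-→d11:-→d12:-→d13:-→d14:-→d15:-→d16:-→d17:-→d18:-→d19:-→d20:-→d21:-→d22:-→d23:-→d24:-→d25:-→d26:-→d27:-→d28:-→d29:-→d30:-→d31:-→d32:H2 -> H2
  add 253.16.0.0/12 -> H2 at depth 12
  lookup 253.16.0.24: bits 111111010001 walk d0:-→d1:-→d2:-→d3:-→d4:-→d5:-→d6:-→d7:-→d8:H5→d9:-→d10:-→d11:-→d12:H2 -> H2
  add 204.0.0.0/7 -> H2 at depth 7
  lookup 253.16.29.71: bits 111111010001 walk d0:-→d1:-→d2:-→d3:-→d4:-→d5:-→d6:-→d7:-→d8:H5→d9:-→d10:-→d11:-→d12:H2 -> H2
  add 205.145.0.0/16 -> H0 at depth 16
  lookup 47.12.121.42: bits ε walk d0:- -> no-route
  add 0.0.0.0/0 -> H3 at depth 0
  add 253.31.197.0/29 -> H3 at depth 29
  lookup 253.31.197.1: bits 11111101000111111100010100000001 walk d0:H3→d1:-→d2:-→d3:-→d4:-→d5:-→d6:-→d7:-→d8:H5→d9:-→d10:-→d11:-→d12:H2→d13:-→d14:-→d15:-→d16:-→d17:-→d18:-→d19:-→d20:-→d21:-→d22:-→d23:-→d24:-→d25:-→d26:-→d27:-→d28:-→d29:H3→d30:-→d31:-→d32:H2 -> H2
  add 253.31.197.0/29 -> H4 at depth 29
  add 205.144.0.0/12 -> H0 at depth 12
  lookup 197.238.87.214: bits 1100 walk d0:H3→d1:-→d2:-→d3:-→d4:- -> H3
  add 205.128.0.0/10 -> H4 at depth 10
  del 204.0.0.0/7 (clear depth 7)
  del 253.16.0.0/12 (clear depth 12)
  add 0.0.0.0/0 -> H5 at depth 0

== LOOKUPS ==
["H5","H2","H2","H2","no-route","H2","H3"]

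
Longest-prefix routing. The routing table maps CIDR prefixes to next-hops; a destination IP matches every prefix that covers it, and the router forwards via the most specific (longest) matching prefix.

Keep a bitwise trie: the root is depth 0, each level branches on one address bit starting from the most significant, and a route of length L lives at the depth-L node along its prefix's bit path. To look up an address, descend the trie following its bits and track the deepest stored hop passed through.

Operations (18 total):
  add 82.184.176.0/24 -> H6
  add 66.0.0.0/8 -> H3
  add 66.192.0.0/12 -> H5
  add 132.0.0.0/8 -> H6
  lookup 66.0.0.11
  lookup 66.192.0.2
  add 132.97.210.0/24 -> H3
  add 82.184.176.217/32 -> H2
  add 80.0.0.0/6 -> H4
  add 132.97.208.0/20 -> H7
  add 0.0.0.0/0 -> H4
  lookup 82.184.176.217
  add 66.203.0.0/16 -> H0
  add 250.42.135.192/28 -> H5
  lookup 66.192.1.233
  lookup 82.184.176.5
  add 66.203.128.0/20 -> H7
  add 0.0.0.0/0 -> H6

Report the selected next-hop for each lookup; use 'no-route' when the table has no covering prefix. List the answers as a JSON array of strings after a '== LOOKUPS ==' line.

Process each operation:
  + 82.184.176.0/24 (H6) depth=24
  + 66.0.0.0/8 (H3) depth=8
  + 66.192.0.0/12 (H5) depth=12
  + 132.0.0.0/8 (H6) depth=8
  lookup 66.0.0.11: bits 01000010 walk d0:-→d1:-→d2:-→d3:-→d4:-→d5:-→d6:-→d7:-→d8:H3 -> H3
  lookup 66.192.0.2: bits 010000101100 walk d0:-→d1:-→d2:-→d3:-→d4:-→d5:-→d6:-→d7:-→d8:H3→d9:-→d10:-→d11:-→d12:H5 -> H5
  + 132.97.210.0/24 (H3) depth=24
  + 82.184.176.217/32 (H2) depth=32
  + 80.0.0.0/6 (H4) depth=6
  + 132.97.208.0/20 (H7) depth=20
  + 0.0.0.0/0 (H4) depth=0
  lookup 82.184.176.217: bits 01010010101110001011000011011001 walk d0:H4→d1:-→d2:-→d3:-→d4:-→d5:-→d6:H4→d7:-→d8:-→d9:-→d10:-→d11:-→d12:-→d13:-→d14:-→d15:-→d16:-→d17:-→d18:-→d19:-→d20:-→d21:-→d22:-→d23:-→d24:H6→d25:-→d26:-→d27:-→d28:-→d29:-→d30:-→d31:-→d32:H2 -> H2
  + 66.203.0.0/16 (H0) depth=16
  + 250.42.135.192/28 (H5) depth=28
  lookup 66.192.1.233: bits 010000101100 walk d0:H4→d1:-→d2:-→d3:-→d4:-→d5:-→d6:-→d7:-→d8:H3→d9:-→d10:-→d11:-→d12:H5 -> H5
  lookup 82.184.176.5: bits 010100101011100010110000 walk d0:H4→d1:-→d2:-→d3:-→d4:-→d5:-→d6:H4→d7:-→d8:-→d9:-→d10:-→d11:-→d12:-→d13:-→d14:-→d15:-→d16:-→d17:-→d18:-→d19:-→d20:-→d21:-→d22:-→d23:-→d24:H6 -> H6
  + 66.203.128.0/20 (H7) depth=20
  + 0.0.0.0/0 (H6) depth=0

== LOOKUPS ==
["H3","H5","H2","H5","H6"]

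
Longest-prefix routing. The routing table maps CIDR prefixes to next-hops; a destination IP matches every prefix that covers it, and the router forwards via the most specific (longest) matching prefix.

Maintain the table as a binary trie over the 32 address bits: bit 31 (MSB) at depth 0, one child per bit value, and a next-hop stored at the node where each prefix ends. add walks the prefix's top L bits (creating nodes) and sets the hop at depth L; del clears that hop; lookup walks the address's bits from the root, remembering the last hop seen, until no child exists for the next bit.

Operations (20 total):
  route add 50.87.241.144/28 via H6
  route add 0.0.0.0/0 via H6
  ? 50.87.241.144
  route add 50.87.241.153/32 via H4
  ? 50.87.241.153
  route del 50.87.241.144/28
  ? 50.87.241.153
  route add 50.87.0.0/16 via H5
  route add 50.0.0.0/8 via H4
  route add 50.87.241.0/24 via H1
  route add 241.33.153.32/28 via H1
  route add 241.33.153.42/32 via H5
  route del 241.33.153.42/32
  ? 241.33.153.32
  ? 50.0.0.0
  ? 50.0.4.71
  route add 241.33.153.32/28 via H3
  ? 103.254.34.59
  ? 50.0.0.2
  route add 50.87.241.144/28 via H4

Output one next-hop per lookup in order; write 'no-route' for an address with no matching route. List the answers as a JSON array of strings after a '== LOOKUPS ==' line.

Process each operation:
  add 50.87.241.144/28 -> H6 at depth 28
  add 0.0.0.0/0 -> H6 at depth 0
  Q 50.87.241.144: descend 0011001001010111111100011001 ; hops seen [H6,H6] ; pick H6
  add 50.87.241.153/32 -> H4 at depth 32
  Q 50.87.241.153: descend 00110010010101111111000110011001 ; hops seen [H6,H6,H4] ; pick H4
  - 50.87.241.144/28 clear@28
  Q 50.87.241.153: descend 00110010010101111111000110011001 ; hops seen [H6,H4] ; pick H4
  add 50.87.0.0/16 -> H5 at depth 16
  add 50.0.0.0/8 -> H4 at depth 8
  add 50.87.241.0/24 -> H1 at depth 24
  add 241.33.153.32/28 -> H1 at depth 28
  add 241.33.153.42/32 -> H5 at depth 32
  - 241.33.153.42/32 clear@32
  Q 241.33.153.32: descend 1111000100100001100110010010 ; hops seen [H6,H1] ; pick H1
  Q 50.0.0.0: descend 001100100 ; hops seen [H6,H4] ; pick H4
  Q 50.0.4.71: descend 001100100 ; hops seen [H6,H4] ; pick H4
  add 241.33.153.32/28 -> H3 at depth 28
  Q 103.254.34.59: descend 0 ; hops seen [H6] ; pick H6
  Q 50.0.0.2: descend 001100100 ; hops seen [H6,H4] ; pick H4
  add 50.87.241.144/28 -> H4 at depth 28

== LOOKUPS ==
["H6","H4","H4","H1","H4","H4","H6","H4"]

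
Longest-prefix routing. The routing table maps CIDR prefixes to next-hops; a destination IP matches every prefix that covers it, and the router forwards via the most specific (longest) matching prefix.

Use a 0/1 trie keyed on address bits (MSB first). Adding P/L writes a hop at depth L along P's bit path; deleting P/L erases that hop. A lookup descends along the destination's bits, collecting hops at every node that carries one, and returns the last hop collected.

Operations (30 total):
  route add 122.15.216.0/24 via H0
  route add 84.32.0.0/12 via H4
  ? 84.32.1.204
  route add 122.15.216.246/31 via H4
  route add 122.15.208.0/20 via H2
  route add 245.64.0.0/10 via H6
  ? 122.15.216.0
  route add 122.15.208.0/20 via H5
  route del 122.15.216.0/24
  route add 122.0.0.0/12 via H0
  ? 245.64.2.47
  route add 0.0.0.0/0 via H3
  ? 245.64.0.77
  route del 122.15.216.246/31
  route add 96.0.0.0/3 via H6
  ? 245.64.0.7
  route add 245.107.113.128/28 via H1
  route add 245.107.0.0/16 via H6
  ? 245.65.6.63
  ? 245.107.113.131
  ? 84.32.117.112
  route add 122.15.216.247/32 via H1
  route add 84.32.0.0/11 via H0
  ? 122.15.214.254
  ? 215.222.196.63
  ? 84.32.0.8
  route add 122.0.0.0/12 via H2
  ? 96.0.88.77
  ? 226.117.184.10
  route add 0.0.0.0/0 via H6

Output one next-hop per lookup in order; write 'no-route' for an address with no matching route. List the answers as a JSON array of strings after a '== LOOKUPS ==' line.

Apply in order:
  + 122.15.216.0/24 (H0) depth=24
  + 84.32.0.0/12 (H4) depth=12
  ? 84.32.1.204  path d0:-→d1:-→d2:-→d3:-→d4:-→d5:-→d6:-→d7:-→d8:-→d9:-→d10:-→d11:-→d12:H4  best=H4
  + 122.15.216.246/31 (H4) depth=31
  + 122.15.208.0/20 (H2) depth=20
  + 245.64.0.0/10 (H6) depth=10
  ? 122.15.216.0  path d0:-→d1:-→d2:-→d3:-→d4:-→d5:-→d6:-→d7:-→d8:-→d9:-→d10:-→d11:-→d12:-→d13:-→d14:-→d15:-→d16:-→d17:-→d18:-→d19:-→d20:H2→d21:-→d22:-→d23:-→d24:H0  best=H0
  + 122.15.208.0/20 (H5) depth=20
  del 122.15.216.0/24 (clear depth 24)
  + 122.0.0.0/12 (H0) depth=12
  ? 245.64.2.47  path d0:-→d1:-→d2:-→d3:-→d4:-→d5:-→d6:-→d7:-→d8:-→d9:-→d10:H6  best=H6
  + 0.0.0.0/0 (H3) depth=0
  ? 245.64.0.77  path d0:H3→d1:-→d2:-→d3:-→d4:-→d5:-→d6:-→d7:-→d8:-→d9:-→d10:H6  best=H6
  del 122.15.216.246/31 (clear depth 31)
  + 96.0.0.0/3 (H6) depth=3
  ? 245.64.0.7  path d0:H3→d1:-→d2:-→d3:-→d4:-→d5:-→d6:-→d7:-→d8:-→d9:-→d10:H6  best=H6
  + 245.107.113.128/28 (H1) depth=28
  + 245.107.0.0/16 (H6) depth=16
  ? 245.65.6.63  path d0:H3→d1:-→d2:-→d3:-→d4:-→d5:-→d6:-→d7:-→d8:-→d9:-→d10:H6  best=H6
  ? 245.107.113.131  path d0:H3→d1:-→d2:-→d3:-→d4:-→d5:-→d6:-→d7:-→d8:-→d9:-→d10:H6→d11:-→d12:-→d13:-→d14:-→d15:-→d16:H6→d17:-→d18:-→d19:-→d20:-→d21:-→d22:-→d23:-→d24:-→d25:-→d26:-→d27:-→d28:H1  best=H1
  ? 84.32.117.112  path d0:H3→d1:-→d2:-→d3:-→d4:-→d5:-→d6:-→d7:-→d8:-→d9:-→d10:-→d11:-→d12:H4  best=H4
  + 122.15.216.247/32 (H1) depth=32
  + 84.32.0.0/11 (H0) depth=11
  ? 122.15.214.254  path d0:H3→d1:-→d2:-→d3:H6→d4:-→d5:-→d6:-→d7:-→d8:-→d9:-→d10:-→d11:-→d12:H0→d13:-→d14:-→d15:-→d16:-→d17:-→d18:-→d19:-→d20:H5  best=H5
  ? 215.222.196.63  path d0:H3→d1:-→d2:-  best=H3
  ? 84.32.0.8  path d0:H3→d1:-→d2:-→d3:-→d4:-→d5:-→d6:-→d7:-→d8:-→d9:-→d10:-→d11:H0→d12:H4  best=H4
  + 122.0.0.0/12 (H2) depth=12
  ? 96.0.88.77  path d0:H3→d1:-→d2:-→d3:H6  best=H6
  ? 226.117.184.10  path d0:H3→d1:-→d2:-→d3:-  best=H3
  + 0.0.0.0/0 (H6) depth=0

== LOOKUPS ==
["H4","H0","H6","H6","H6","H6","H1","H4","H5","H3","H4","H6","H3"]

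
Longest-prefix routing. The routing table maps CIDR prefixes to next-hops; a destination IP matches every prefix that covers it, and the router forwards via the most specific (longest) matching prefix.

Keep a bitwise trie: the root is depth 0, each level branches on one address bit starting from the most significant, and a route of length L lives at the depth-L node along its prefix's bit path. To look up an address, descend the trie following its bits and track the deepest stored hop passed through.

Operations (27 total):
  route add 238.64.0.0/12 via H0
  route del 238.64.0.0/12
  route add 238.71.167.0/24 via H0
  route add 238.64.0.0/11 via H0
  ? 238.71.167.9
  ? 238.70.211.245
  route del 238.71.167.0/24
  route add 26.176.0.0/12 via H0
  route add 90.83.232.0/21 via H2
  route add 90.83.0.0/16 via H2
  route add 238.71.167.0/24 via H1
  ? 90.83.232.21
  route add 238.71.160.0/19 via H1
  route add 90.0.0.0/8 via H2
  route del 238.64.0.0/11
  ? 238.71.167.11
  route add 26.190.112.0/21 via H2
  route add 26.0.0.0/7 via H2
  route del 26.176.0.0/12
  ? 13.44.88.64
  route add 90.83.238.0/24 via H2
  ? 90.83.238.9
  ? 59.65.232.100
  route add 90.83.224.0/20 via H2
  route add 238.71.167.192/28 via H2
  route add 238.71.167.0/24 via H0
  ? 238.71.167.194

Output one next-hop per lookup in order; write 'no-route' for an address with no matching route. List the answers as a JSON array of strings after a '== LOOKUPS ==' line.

Process each operation:
  + 238.64.0.0/12 (H0) depth=12
  - 238.64.0.0/12 clear@12
  + 238.71.167.0/24 (H0) depth=24
  + 238.64.0.0/11 (H0) depth=11
  Q 238.71.167.9: descend 111011100100011110100111 ; hops seen [H0,H0] ; pick H0
  Q 238.70.211.245: descend 111011100100011 ; hops seen [H0] ; pick H0
  - 238.71.167.0/24 clear@24
  + 26.176.0.0/12 (H0) depth=12
  + 90.83.232.0/21 (H2) depth=21
  + 90.83.0.0/16 (H2) depth=16
  + 238.71.167.0/24 (H1) depth=24
  Q 90.83.232.21: descend 010110100101001111101 ; hops seen [H2,H2] ; pick H2
  + 238.71.160.0/19 (H1) depth=19
  + 90.0.0.0/8 (H2) depth=8
  - 238.64.0.0/11 clear@11
  Q 238.71.167.11: descend 111011100100011110100111 ; hops seen [H1,H1] ; pick H1
  + 26.190.112.0/21 (H2) depth=21
  + 26.0.0.0/7 (H2) depth=7
  - 26.176.0.0/12 clear@12
  Q 13.44.88.64: descend 000 ; hops seen [∅] ; pick no-route
  + 90.83.238.0/24 (H2) depth=24
  Q 90.83.238.9: descend 010110100101001111101110 ; hops seen [H2,H2,H2,H2] ; pick H2
  Q 59.65.232.100: descend 00 ; hops seen [∅] ; pick no-route
  + 90.83.224.0/20 (H2) depth=20
  + 238.71.167.192/28 (H2) depth=28
  + 238.71.167.0/24 (H0) depth=24
  Q 238.71.167.194: descend 1110111001000111101001111100 ; hops seen [H1,H0,H2] ; pick H2

== LOOKUPS ==
["H0","H0","H2","H1","no-route","H2","no-route","H2"]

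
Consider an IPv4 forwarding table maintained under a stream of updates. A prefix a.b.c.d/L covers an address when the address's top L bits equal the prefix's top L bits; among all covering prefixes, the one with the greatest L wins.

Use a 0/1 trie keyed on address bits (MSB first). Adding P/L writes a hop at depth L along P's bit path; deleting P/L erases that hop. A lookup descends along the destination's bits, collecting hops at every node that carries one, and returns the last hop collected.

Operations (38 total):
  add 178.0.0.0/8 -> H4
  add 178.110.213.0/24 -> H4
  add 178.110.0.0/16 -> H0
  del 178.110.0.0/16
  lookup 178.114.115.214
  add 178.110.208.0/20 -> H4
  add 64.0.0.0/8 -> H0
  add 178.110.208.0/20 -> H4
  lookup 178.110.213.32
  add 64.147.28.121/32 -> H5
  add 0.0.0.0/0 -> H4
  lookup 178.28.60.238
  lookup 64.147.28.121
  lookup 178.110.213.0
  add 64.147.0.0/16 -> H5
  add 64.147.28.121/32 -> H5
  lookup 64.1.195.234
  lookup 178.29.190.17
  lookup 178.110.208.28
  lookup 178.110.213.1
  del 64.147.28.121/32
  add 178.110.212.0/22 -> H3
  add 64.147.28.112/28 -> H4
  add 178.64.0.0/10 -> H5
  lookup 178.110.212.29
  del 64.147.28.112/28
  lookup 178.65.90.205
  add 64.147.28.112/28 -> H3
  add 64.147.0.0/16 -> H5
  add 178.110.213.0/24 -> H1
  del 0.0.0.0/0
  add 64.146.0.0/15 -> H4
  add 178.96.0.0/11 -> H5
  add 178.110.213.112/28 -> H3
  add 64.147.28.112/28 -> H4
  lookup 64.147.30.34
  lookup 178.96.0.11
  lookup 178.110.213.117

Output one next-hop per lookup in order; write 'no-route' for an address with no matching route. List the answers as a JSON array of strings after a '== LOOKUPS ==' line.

Apply in order:
  add 178.0.0.0/8 -> H4 at depth 8
  add 178.110.213.0/24 -> H4 at depth 24
  add 178.110.0.0/16 -> H0 at depth 16
  - 178.110.0.0/16 clear@16
  lookup 178.114.115.214: bits 10110010011 walk d0:-→d1:-→d2:-→d3:-→d4:-→d5:-→d6:-→d7:-→d8:H4→d9:-→d10:-→d11:- -> H4
  add 178.110.208.0/20 -> H4 at depth 20
  add 64.0.0.0/8 -> H0 at depth 8
  add 178.110.208.0/20 -> H4 at depth 20
  lookup 178.110.213.32: bits 101100100110111011010101 walk d0:-→d1:-→d2:-→d3:-→d4:-→d5:-→d6:-→d7:-→d8:H4→d9:-→d10:-→d11:-→d12:-→d13:-→d14:-→d15:-→d16:-→d17:-→d18:-→d19:-→d20:H4→d21:-→d22:-→d23:-→d24:H4 -> H4
  add 64.147.28.121/32 -> H5 at depth 32
  add 0.0.0.0/0 -> H4 at depth 0
  lookup 178.28.60.238: bits 101100100 walk d0:H4→d1:-→d2:-→d3:-→d4:-→d5:-→d6:-→d7:-→d8:H4→d9:- -> H4
  lookup 64.147.28.121: bits 01000000100100110001110001111001 walk d0:H4→d1:-→d2:-→d3:-→d4:-→d5:-→d6:-→d7:-→d8:H0→d9:-→d10:-→d11:-→d12:-→d13:-→d14:-→d15:-→d16:-→d17:-→d18:-→d19:-→d20:-→d21:-→d22:-→d23:-→d24:-→d25:-→d26:-→d27:-→d28:-→d29:-→d30:-→d31:-→d32:H5 -> H5
  lookup 178.110.213.0: bits 101100100110111011010101 walk d0:H4→d1:-→d2:-→d3:-→d4:-→d5:-→d6:-→d7:-→d8:H4→d9:-→d10:-→d11:-→d12:-→d13:-→d14:-→d15:-→d16:-→d17:-→d18:-→d19:-→d20:H4→d21:-→d22:-→d23:-→d24:H4 -> H4
  add 64.147.0.0/16 -> H5 at depth 16
  add 64.147.28.121/32 -> H5 at depth 32
  lookup 64.1.195.234: bits 01000000 walk d0:H4→d1:-→d2:-→d3:-→d4:-→d5:-→d6:-→d7:-→d8:H0 -> H0
  lookup 178.29.190.17: bits 101100100 walk d0:H4→d1:-→d2:-→d3:-→d4:-→d5:-→d6:-→d7:-→d8:H4→d9:- -> H4
  lookup 178.110.208.28: bits 101100100110111011010 walk d0:H4→d1:-→d2:-→d3:-→d4:-→d5:-→d6:-→d7:-→d8:H4→d9:-→d10:-→d11:-→d12:-→d13:-→d14:-→d15:-→d16:-→d17:-→d18:-→d19:-→d20:H4→d21:- -> H4
  lookup 178.110.213.1: bits 101100100110111011010101 walk d0:H4→d1:-→d2:-→d3:-→d4:-→d5:-→d6:-→d7:-→d8:H4→d9:-→d10:-→d11:-→d12:-→d13:-→d14:-→d15:-→d16:-→d17:-→d18:-→d19:-→d20:H4→d21:-→d22:-→d23:-→d24:H4 -> H4
  - 64.147.28.121/32 clear@32
  add 178.110.212.0/22 -> H3 at depth 22
  add 64.147.28.112/28 -> H4 at depth 28
  add 178.64.0.0/10 -> H5 at depth 10
  lookup 178.110.212.29: bits 10110010011011101101010 walk d0:H4→d1:-→d2:-→d3:-→d4:-→d5:-→d6:-→d7:-→d8:H4→d9:-→d10:H5→d11:-→d12:-→d13:-→d14:-→d15:-→d16:-→d17:-→d18:-→d19:-→d20:H4→d21:-→d22:H3→d23:- -> H3
  - 64.147.28.112/28 clear@28
  lookup 178.65.90.205: bits 1011001001 walk d0:H4→d1:-→d2:-→d3:-→d4:-→d5:-→d6:-→d7:-→d8:H4→d9:-→d10:H5 -> H5
  add 64.147.28.112/28 -> H3 at depth 28
  add 64.147.0.0/16 -> H5 at depth 16
  add 178.110.213.0/24 -> H1 at depth 24
  - 0.0.0.0/0 clear@0
  add 64.146.0.0/15 -> H4 at depth 15
  add 178.96.0.0/11 -> H5 at depth 11
  add 178.110.213.112/28 -> H3 at depth 28
  add 64.147.28.112/28 -> H4 at depth 28
  lookup 64.147.30.34: bits 0100000010010011000111 walk d0:-→d1:-→d2:-→d3:-→d4:-→d5:-→d6:-→d7:-→d8:H0→d9:-→d10:-→d11:-→d12:-→d13:-→d14:-→d15:H4→d16:H5→d17:-→d18:-→d19:-→d20:-→d21:-→d22:- -> H5
  lookup 178.96.0.11: bits 101100100110 walk d0:-→d1:-→d2:-→d3:-→d4:-→d5:-→d6:-→d7:-→d8:H4→d9:-→d10:H5→d11:H5→d12:- -> H5
  lookup 178.110.213.117: bits 1011001001101110110101010111 walk d0:-→d1:-→d2:-→d3:-→d4:-→d5:-→d6:-→d7:-→d8:H4→d9:-→d10:H5→d11:H5→d12:-→d13:-→d14:-→d15:-→d16:-→d17:-→d18:-→d19:-→d20:H4→d21:-→d22:H3→d23:-→d24:H1→d25:-→d26:-→d27:-→d28:H3 -> H3

== LOOKUPS ==
["H4","H4","H4","H5","H4","H0","H4","H4","H4","H3","H5","H5","H5","H3"]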